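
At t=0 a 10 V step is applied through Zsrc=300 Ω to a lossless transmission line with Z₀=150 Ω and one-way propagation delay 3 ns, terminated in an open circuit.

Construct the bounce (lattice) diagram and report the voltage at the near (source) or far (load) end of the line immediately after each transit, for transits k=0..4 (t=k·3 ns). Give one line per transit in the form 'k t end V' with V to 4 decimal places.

0 0 source 3.3333
1 3 load 6.6667
2 6 source 7.7778
3 9 load 8.8889
4 12 source 9.2593

Γ_L=1.000000, Γ_S=0.333333; launch V₁=10·150/450=3.333333
k=0 src: V=3.3333
k=1 load: inc=3.333333, refl=3.333333·1.000000=3.3333; V=0.000000+3.333333+3.333333=6.6667
k=2 src: inc=3.333333, refl=3.333333·0.333333=1.1111; V=3.333333+3.333333+1.111111=7.7778
k=3 load: inc=1.111111, refl=1.111111·1.000000=1.1111; V=6.666667+1.111111+1.111111=8.8889
k=4 src: inc=1.111111, refl=1.111111·0.333333=0.3704; V=7.777778+1.111111+0.370370=9.2593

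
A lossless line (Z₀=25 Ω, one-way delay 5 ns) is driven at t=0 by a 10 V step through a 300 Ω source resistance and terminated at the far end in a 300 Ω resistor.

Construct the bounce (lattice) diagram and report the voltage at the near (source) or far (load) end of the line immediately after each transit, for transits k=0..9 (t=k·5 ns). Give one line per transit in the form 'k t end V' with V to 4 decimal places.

0 0 source 0.7692
1 5 load 1.4201
2 10 source 1.9709
3 15 load 2.4369
4 20 source 2.8312
5 25 load 3.1649
6 30 source 3.4472
7 35 load 3.6861
8 40 source 3.8882
9 45 load 4.0593

Γ_L=0.846154, Γ_S=0.846154; launch V₁=10·25/325=0.769231
k=0 src: V=0.7692
k=1 load: inc=0.769231, refl=0.769231·0.846154=0.6509; V=0.000000+0.769231+0.650888=1.4201
k=2 src: inc=0.650888, refl=0.650888·0.846154=0.5508; V=0.769231+0.650888+0.550751=1.9709
k=3 load: inc=0.550751, refl=0.550751·0.846154=0.4660; V=1.420118+0.550751+0.466020=2.4369
k=4 src: inc=0.466020, refl=0.466020·0.846154=0.3943; V=1.970869+0.466020+0.394325=2.8312
k=5 load: inc=0.394325, refl=0.394325·0.846154=0.3337; V=2.436889+0.394325+0.333659=3.1649
k=6 src: inc=0.333659, refl=0.333659·0.846154=0.2823; V=2.831214+0.333659+0.282327=3.4472
k=7 load: inc=0.282327, refl=0.282327·0.846154=0.2389; V=3.164874+0.282327+0.238892=3.6861
k=8 src: inc=0.238892, refl=0.238892·0.846154=0.2021; V=3.447201+0.238892+0.202140=3.8882
k=9 load: inc=0.202140, refl=0.202140·0.846154=0.1710; V=3.686093+0.202140+0.171041=4.0593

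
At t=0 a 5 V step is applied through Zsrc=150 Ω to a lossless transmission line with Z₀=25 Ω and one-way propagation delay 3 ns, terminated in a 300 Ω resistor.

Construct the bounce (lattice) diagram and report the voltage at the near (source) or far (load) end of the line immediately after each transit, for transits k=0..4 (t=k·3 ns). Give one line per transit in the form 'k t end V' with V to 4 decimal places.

0 0 source 0.7143
1 3 load 1.3187
2 6 source 1.7504
3 9 load 2.1157
4 12 source 2.3766

Γ_L=0.846154, Γ_S=0.714286; launch V₁=5·25/175=0.714286
k=0 src: V=0.7143
k=1 load: inc=0.714286, refl=0.714286·0.846154=0.6044; V=0.000000+0.714286+0.604396=1.3187
k=2 src: inc=0.604396, refl=0.604396·0.714286=0.4317; V=0.714286+0.604396+0.431711=1.7504
k=3 load: inc=0.431711, refl=0.431711·0.846154=0.3653; V=1.318681+0.431711+0.365294=2.1157
k=4 src: inc=0.365294, refl=0.365294·0.714286=0.2609; V=1.750392+0.365294+0.260924=2.3766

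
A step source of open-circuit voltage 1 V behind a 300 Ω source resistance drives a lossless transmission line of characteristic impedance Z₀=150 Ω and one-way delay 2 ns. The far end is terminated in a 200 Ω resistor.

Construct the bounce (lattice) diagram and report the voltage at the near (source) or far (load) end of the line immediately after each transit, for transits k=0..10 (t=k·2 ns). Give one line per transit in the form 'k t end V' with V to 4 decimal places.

Γ_L=0.142857, Γ_S=0.333333; launch V₁=1·150/450=0.333333
k=0 src: V=0.3333
k=1 load: inc=0.333333, refl=0.333333·0.142857=0.0476; V=0.000000+0.333333+0.047619=0.3810
k=2 src: inc=0.047619, refl=0.047619·0.333333=0.0159; V=0.333333+0.047619+0.015873=0.3968
k=3 load: inc=0.015873, refl=0.015873·0.142857=0.0023; V=0.380952+0.015873+0.002268=0.3991
k=4 src: inc=0.002268, refl=0.002268·0.333333=0.0008; V=0.396825+0.002268+0.000756=0.3998
k=5 load: inc=0.000756, refl=0.000756·0.142857=0.0001; V=0.399093+0.000756+0.000108=0.4000
k=6 src: inc=0.000108, refl=0.000108·0.333333=0.0000; V=0.399849+0.000108+0.000036=0.4000
k=7 load: inc=0.000036, refl=0.000036·0.142857=0.0000; V=0.399957+0.000036+0.000005=0.4000
k=8 src: inc=0.000005, refl=0.000005·0.333333=0.0000; V=0.399993+0.000005+0.000002=0.4000
k=9 load: inc=0.000002, refl=0.000002·0.142857=0.0000; V=0.399998+0.000002+0.000000=0.4000
k=10 src: inc=0.000000, refl=0.000000·0.333333=0.0000; V=0.400000+0.000000+0.000000=0.4000

0 0 source 0.3333
1 2 load 0.3810
2 4 source 0.3968
3 6 load 0.3991
4 8 source 0.3998
5 10 load 0.4000
6 12 source 0.4000
7 14 load 0.4000
8 16 source 0.4000
9 18 load 0.4000
10 20 source 0.4000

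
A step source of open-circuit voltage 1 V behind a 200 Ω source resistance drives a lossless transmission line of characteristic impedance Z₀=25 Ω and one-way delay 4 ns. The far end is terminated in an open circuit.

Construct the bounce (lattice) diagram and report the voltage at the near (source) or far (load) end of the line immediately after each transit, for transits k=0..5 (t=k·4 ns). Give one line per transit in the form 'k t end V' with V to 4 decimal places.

0 0 source 0.1111
1 4 load 0.2222
2 8 source 0.3086
3 12 load 0.3951
4 16 source 0.4623
5 20 load 0.5295

Γ_L=1.000000, Γ_S=0.777778; launch V₁=1·25/225=0.111111
k=0 src: V=0.1111
k=1 load: inc=0.111111, refl=0.111111·1.000000=0.1111; V=0.000000+0.111111+0.111111=0.2222
k=2 src: inc=0.111111, refl=0.111111·0.777778=0.0864; V=0.111111+0.111111+0.086420=0.3086
k=3 load: inc=0.086420, refl=0.086420·1.000000=0.0864; V=0.222222+0.086420+0.086420=0.3951
k=4 src: inc=0.086420, refl=0.086420·0.777778=0.0672; V=0.308642+0.086420+0.067215=0.4623
k=5 load: inc=0.067215, refl=0.067215·1.000000=0.0672; V=0.395062+0.067215+0.067215=0.5295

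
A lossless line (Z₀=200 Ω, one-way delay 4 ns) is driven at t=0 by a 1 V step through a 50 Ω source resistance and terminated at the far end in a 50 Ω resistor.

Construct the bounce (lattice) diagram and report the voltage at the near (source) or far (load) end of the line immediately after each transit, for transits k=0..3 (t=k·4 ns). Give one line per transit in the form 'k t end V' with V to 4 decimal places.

Γ_L=-0.600000, Γ_S=-0.600000; launch V₁=1·200/250=0.800000
k=0 src: V=0.8000
k=1 load: inc=0.800000, refl=0.800000·-0.600000=-0.4800; V=0.000000+0.800000+-0.480000=0.3200
k=2 src: inc=-0.480000, refl=-0.480000·-0.600000=0.2880; V=0.800000+-0.480000+0.288000=0.6080
k=3 load: inc=0.288000, refl=0.288000·-0.600000=-0.1728; V=0.320000+0.288000+-0.172800=0.4352

0 0 source 0.8000
1 4 load 0.3200
2 8 source 0.6080
3 12 load 0.4352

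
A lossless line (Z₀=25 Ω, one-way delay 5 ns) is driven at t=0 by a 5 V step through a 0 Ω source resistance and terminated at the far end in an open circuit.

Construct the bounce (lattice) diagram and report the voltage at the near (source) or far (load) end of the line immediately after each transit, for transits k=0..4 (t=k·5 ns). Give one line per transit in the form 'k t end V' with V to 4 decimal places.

Γ_L=1.000000, Γ_S=-1.000000; launch V₁=5·25/25=5.000000
k=0 src: V=5.0000
k=1 load: inc=5.000000, refl=5.000000·1.000000=5.0000; V=0.000000+5.000000+5.000000=10.0000
k=2 src: inc=5.000000, refl=5.000000·-1.000000=-5.0000; V=5.000000+5.000000+-5.000000=5.0000
k=3 load: inc=-5.000000, refl=-5.000000·1.000000=-5.0000; V=10.000000+-5.000000+-5.000000=0.0000
k=4 src: inc=-5.000000, refl=-5.000000·-1.000000=5.0000; V=5.000000+-5.000000+5.000000=5.0000

0 0 source 5.0000
1 5 load 10.0000
2 10 source 5.0000
3 15 load 0.0000
4 20 source 5.0000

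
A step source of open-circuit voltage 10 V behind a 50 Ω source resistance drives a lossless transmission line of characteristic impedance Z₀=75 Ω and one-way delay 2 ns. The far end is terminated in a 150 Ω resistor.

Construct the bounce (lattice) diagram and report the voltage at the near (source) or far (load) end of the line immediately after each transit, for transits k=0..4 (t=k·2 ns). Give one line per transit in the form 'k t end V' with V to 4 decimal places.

0 0 source 6.0000
1 2 load 8.0000
2 4 source 7.6000
3 6 load 7.4667
4 8 source 7.4933

Γ_L=0.333333, Γ_S=-0.200000; launch V₁=10·75/125=6.000000
k=0 src: V=6.0000
k=1 load: inc=6.000000, refl=6.000000·0.333333=2.0000; V=0.000000+6.000000+2.000000=8.0000
k=2 src: inc=2.000000, refl=2.000000·-0.200000=-0.4000; V=6.000000+2.000000+-0.400000=7.6000
k=3 load: inc=-0.400000, refl=-0.400000·0.333333=-0.1333; V=8.000000+-0.400000+-0.133333=7.4667
k=4 src: inc=-0.133333, refl=-0.133333·-0.200000=0.0267; V=7.600000+-0.133333+0.026667=7.4933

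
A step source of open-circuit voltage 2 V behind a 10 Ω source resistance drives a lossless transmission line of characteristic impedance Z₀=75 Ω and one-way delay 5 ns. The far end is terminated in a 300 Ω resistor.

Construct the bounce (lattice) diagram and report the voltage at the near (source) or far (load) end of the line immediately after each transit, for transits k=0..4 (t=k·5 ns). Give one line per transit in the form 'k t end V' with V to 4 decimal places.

Γ_L=0.600000, Γ_S=-0.764706; launch V₁=2·75/85=1.764706
k=0 src: V=1.7647
k=1 load: inc=1.764706, refl=1.764706·0.600000=1.0588; V=0.000000+1.764706+1.058824=2.8235
k=2 src: inc=1.058824, refl=1.058824·-0.764706=-0.8097; V=1.764706+1.058824+-0.809689=2.0138
k=3 load: inc=-0.809689, refl=-0.809689·0.600000=-0.4858; V=2.823529+-0.809689+-0.485813=1.5280
k=4 src: inc=-0.485813, refl=-0.485813·-0.764706=0.3715; V=2.013841+-0.485813+0.371504=1.8995

0 0 source 1.7647
1 5 load 2.8235
2 10 source 2.0138
3 15 load 1.5280
4 20 source 1.8995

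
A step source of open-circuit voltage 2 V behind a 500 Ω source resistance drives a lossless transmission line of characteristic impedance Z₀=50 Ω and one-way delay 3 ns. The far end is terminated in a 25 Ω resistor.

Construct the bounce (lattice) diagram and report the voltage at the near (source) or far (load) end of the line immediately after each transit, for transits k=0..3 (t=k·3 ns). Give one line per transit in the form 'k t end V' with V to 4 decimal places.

Γ_L=-0.333333, Γ_S=0.818182; launch V₁=2·50/550=0.181818
k=0 src: V=0.1818
k=1 load: inc=0.181818, refl=0.181818·-0.333333=-0.0606; V=0.000000+0.181818+-0.060606=0.1212
k=2 src: inc=-0.060606, refl=-0.060606·0.818182=-0.0496; V=0.181818+-0.060606+-0.049587=0.0716
k=3 load: inc=-0.049587, refl=-0.049587·-0.333333=0.0165; V=0.121212+-0.049587+0.016529=0.0882

0 0 source 0.1818
1 3 load 0.1212
2 6 source 0.0716
3 9 load 0.0882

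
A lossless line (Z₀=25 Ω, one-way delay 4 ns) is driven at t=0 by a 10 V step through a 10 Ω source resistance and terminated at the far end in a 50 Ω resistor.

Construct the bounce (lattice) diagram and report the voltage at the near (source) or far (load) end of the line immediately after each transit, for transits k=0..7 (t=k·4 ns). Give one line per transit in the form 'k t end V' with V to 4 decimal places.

Γ_L=0.333333, Γ_S=-0.428571; launch V₁=10·25/35=7.142857
k=0 src: V=7.1429
k=1 load: inc=7.142857, refl=7.142857·0.333333=2.3810; V=0.000000+7.142857+2.380952=9.5238
k=2 src: inc=2.380952, refl=2.380952·-0.428571=-1.0204; V=7.142857+2.380952+-1.020408=8.5034
k=3 load: inc=-1.020408, refl=-1.020408·0.333333=-0.3401; V=9.523810+-1.020408+-0.340136=8.1633
k=4 src: inc=-0.340136, refl=-0.340136·-0.428571=0.1458; V=8.503401+-0.340136+0.145773=8.3090
k=5 load: inc=0.145773, refl=0.145773·0.333333=0.0486; V=8.163265+0.145773+0.048591=8.3576
k=6 src: inc=0.048591, refl=0.048591·-0.428571=-0.0208; V=8.309038+0.048591+-0.020825=8.3368
k=7 load: inc=-0.020825, refl=-0.020825·0.333333=-0.0069; V=8.357629+-0.020825+-0.006942=8.3299

0 0 source 7.1429
1 4 load 9.5238
2 8 source 8.5034
3 12 load 8.1633
4 16 source 8.3090
5 20 load 8.3576
6 24 source 8.3368
7 28 load 8.3299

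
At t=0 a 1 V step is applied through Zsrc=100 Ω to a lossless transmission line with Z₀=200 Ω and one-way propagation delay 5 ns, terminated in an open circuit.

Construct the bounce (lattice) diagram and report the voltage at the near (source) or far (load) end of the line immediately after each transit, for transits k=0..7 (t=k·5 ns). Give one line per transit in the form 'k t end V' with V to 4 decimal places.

Γ_L=1.000000, Γ_S=-0.333333; launch V₁=1·200/300=0.666667
k=0 src: V=0.6667
k=1 load: inc=0.666667, refl=0.666667·1.000000=0.6667; V=0.000000+0.666667+0.666667=1.3333
k=2 src: inc=0.666667, refl=0.666667·-0.333333=-0.2222; V=0.666667+0.666667+-0.222222=1.1111
k=3 load: inc=-0.222222, refl=-0.222222·1.000000=-0.2222; V=1.333333+-0.222222+-0.222222=0.8889
k=4 src: inc=-0.222222, refl=-0.222222·-0.333333=0.0741; V=1.111111+-0.222222+0.074074=0.9630
k=5 load: inc=0.074074, refl=0.074074·1.000000=0.0741; V=0.888889+0.074074+0.074074=1.0370
k=6 src: inc=0.074074, refl=0.074074·-0.333333=-0.0247; V=0.962963+0.074074+-0.024691=1.0123
k=7 load: inc=-0.024691, refl=-0.024691·1.000000=-0.0247; V=1.037037+-0.024691+-0.024691=0.9877

0 0 source 0.6667
1 5 load 1.3333
2 10 source 1.1111
3 15 load 0.8889
4 20 source 0.9630
5 25 load 1.0370
6 30 source 1.0123
7 35 load 0.9877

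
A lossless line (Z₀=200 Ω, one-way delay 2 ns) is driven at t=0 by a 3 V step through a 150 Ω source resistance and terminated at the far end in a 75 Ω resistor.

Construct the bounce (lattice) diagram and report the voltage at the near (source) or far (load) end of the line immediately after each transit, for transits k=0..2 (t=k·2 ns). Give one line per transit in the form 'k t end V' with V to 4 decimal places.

Γ_L=-0.454545, Γ_S=-0.142857; launch V₁=3·200/350=1.714286
k=0 src: V=1.7143
k=1 load: inc=1.714286, refl=1.714286·-0.454545=-0.7792; V=0.000000+1.714286+-0.779221=0.9351
k=2 src: inc=-0.779221, refl=-0.779221·-0.142857=0.1113; V=1.714286+-0.779221+0.111317=1.0464

0 0 source 1.7143
1 2 load 0.9351
2 4 source 1.0464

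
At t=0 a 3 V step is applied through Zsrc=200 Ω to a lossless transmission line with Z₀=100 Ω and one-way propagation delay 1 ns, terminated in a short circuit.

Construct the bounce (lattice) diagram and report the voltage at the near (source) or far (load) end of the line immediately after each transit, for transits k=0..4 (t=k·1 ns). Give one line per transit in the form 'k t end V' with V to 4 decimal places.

Γ_L=-1.000000, Γ_S=0.333333; launch V₁=3·100/300=1.000000
k=0 src: V=1.0000
k=1 load: inc=1.000000, refl=1.000000·-1.000000=-1.0000; V=0.000000+1.000000+-1.000000=0.0000
k=2 src: inc=-1.000000, refl=-1.000000·0.333333=-0.3333; V=1.000000+-1.000000+-0.333333=-0.3333
k=3 load: inc=-0.333333, refl=-0.333333·-1.000000=0.3333; V=0.000000+-0.333333+0.333333=0.0000
k=4 src: inc=0.333333, refl=0.333333·0.333333=0.1111; V=-0.333333+0.333333+0.111111=0.1111

0 0 source 1.0000
1 1 load 0.0000
2 2 source -0.3333
3 3 load 0.0000
4 4 source 0.1111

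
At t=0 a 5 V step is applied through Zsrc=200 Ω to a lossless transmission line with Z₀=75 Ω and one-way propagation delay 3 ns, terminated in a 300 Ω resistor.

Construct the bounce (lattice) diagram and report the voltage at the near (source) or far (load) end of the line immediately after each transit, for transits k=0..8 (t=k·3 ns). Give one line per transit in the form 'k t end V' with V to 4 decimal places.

0 0 source 1.3636
1 3 load 2.1818
2 6 source 2.5537
3 9 load 2.7769
4 12 source 2.8783
5 15 load 2.9391
6 18 source 2.9668
7 21 load 2.9834
8 24 source 2.9909

Γ_L=0.600000, Γ_S=0.454545; launch V₁=5·75/275=1.363636
k=0 src: V=1.3636
k=1 load: inc=1.363636, refl=1.363636·0.600000=0.8182; V=0.000000+1.363636+0.818182=2.1818
k=2 src: inc=0.818182, refl=0.818182·0.454545=0.3719; V=1.363636+0.818182+0.371901=2.5537
k=3 load: inc=0.371901, refl=0.371901·0.600000=0.2231; V=2.181818+0.371901+0.223140=2.7769
k=4 src: inc=0.223140, refl=0.223140·0.454545=0.1014; V=2.553719+0.223140+0.101427=2.8783
k=5 load: inc=0.101427, refl=0.101427·0.600000=0.0609; V=2.776860+0.101427+0.060856=2.9391
k=6 src: inc=0.060856, refl=0.060856·0.454545=0.0277; V=2.878287+0.060856+0.027662=2.9668
k=7 load: inc=0.027662, refl=0.027662·0.600000=0.0166; V=2.939144+0.027662+0.016597=2.9834
k=8 src: inc=0.016597, refl=0.016597·0.454545=0.0075; V=2.966806+0.016597+0.007544=2.9909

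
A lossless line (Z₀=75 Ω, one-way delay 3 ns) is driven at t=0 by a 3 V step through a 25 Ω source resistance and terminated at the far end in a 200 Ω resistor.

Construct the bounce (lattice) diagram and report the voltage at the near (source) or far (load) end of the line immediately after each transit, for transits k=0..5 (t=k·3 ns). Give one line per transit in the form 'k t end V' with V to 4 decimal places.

0 0 source 2.2500
1 3 load 3.2727
2 6 source 2.7614
3 9 load 2.5289
4 12 source 2.6451
5 15 load 2.6980

Γ_L=0.454545, Γ_S=-0.500000; launch V₁=3·75/100=2.250000
k=0 src: V=2.2500
k=1 load: inc=2.250000, refl=2.250000·0.454545=1.0227; V=0.000000+2.250000+1.022727=3.2727
k=2 src: inc=1.022727, refl=1.022727·-0.500000=-0.5114; V=2.250000+1.022727+-0.511364=2.7614
k=3 load: inc=-0.511364, refl=-0.511364·0.454545=-0.2324; V=3.272727+-0.511364+-0.232438=2.5289
k=4 src: inc=-0.232438, refl=-0.232438·-0.500000=0.1162; V=2.761364+-0.232438+0.116219=2.6451
k=5 load: inc=0.116219, refl=0.116219·0.454545=0.0528; V=2.528926+0.116219+0.052827=2.6980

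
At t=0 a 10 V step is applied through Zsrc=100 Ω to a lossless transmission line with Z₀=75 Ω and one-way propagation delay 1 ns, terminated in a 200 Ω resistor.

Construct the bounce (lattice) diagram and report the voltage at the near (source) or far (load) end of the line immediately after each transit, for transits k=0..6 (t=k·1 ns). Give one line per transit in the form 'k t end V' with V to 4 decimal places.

0 0 source 4.2857
1 1 load 6.2338
2 2 source 6.5121
3 3 load 6.6386
4 4 source 6.6566
5 5 load 6.6648
6 6 source 6.6660

Γ_L=0.454545, Γ_S=0.142857; launch V₁=10·75/175=4.285714
k=0 src: V=4.2857
k=1 load: inc=4.285714, refl=4.285714·0.454545=1.9481; V=0.000000+4.285714+1.948052=6.2338
k=2 src: inc=1.948052, refl=1.948052·0.142857=0.2783; V=4.285714+1.948052+0.278293=6.5121
k=3 load: inc=0.278293, refl=0.278293·0.454545=0.1265; V=6.233766+0.278293+0.126497=6.6386
k=4 src: inc=0.126497, refl=0.126497·0.142857=0.0181; V=6.512059+0.126497+0.018071=6.6566
k=5 load: inc=0.018071, refl=0.018071·0.454545=0.0082; V=6.638556+0.018071+0.008214=6.6648
k=6 src: inc=0.008214, refl=0.008214·0.142857=0.0012; V=6.656627+0.008214+0.001173=6.6660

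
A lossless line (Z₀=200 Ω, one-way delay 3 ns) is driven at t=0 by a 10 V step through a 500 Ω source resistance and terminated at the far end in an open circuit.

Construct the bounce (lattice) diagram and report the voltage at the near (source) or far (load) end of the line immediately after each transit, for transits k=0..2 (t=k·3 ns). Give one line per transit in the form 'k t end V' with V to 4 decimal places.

Γ_L=1.000000, Γ_S=0.428571; launch V₁=10·200/700=2.857143
k=0 src: V=2.8571
k=1 load: inc=2.857143, refl=2.857143·1.000000=2.8571; V=0.000000+2.857143+2.857143=5.7143
k=2 src: inc=2.857143, refl=2.857143·0.428571=1.2245; V=2.857143+2.857143+1.224490=6.9388

0 0 source 2.8571
1 3 load 5.7143
2 6 source 6.9388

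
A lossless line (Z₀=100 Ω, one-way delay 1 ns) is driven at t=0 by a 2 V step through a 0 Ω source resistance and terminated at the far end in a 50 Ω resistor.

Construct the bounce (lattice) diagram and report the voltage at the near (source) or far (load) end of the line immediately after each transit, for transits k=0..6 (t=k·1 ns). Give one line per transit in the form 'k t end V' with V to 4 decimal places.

0 0 source 2.0000
1 1 load 1.3333
2 2 source 2.0000
3 3 load 1.7778
4 4 source 2.0000
5 5 load 1.9259
6 6 source 2.0000

Γ_L=-0.333333, Γ_S=-1.000000; launch V₁=2·100/100=2.000000
k=0 src: V=2.0000
k=1 load: inc=2.000000, refl=2.000000·-0.333333=-0.6667; V=0.000000+2.000000+-0.666667=1.3333
k=2 src: inc=-0.666667, refl=-0.666667·-1.000000=0.6667; V=2.000000+-0.666667+0.666667=2.0000
k=3 load: inc=0.666667, refl=0.666667·-0.333333=-0.2222; V=1.333333+0.666667+-0.222222=1.7778
k=4 src: inc=-0.222222, refl=-0.222222·-1.000000=0.2222; V=2.000000+-0.222222+0.222222=2.0000
k=5 load: inc=0.222222, refl=0.222222·-0.333333=-0.0741; V=1.777778+0.222222+-0.074074=1.9259
k=6 src: inc=-0.074074, refl=-0.074074·-1.000000=0.0741; V=2.000000+-0.074074+0.074074=2.0000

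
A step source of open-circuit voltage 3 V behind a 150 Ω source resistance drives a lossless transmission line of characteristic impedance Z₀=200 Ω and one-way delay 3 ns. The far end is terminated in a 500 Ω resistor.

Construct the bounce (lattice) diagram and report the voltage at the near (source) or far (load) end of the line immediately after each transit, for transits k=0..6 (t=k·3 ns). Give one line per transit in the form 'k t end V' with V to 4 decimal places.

Γ_L=0.428571, Γ_S=-0.142857; launch V₁=3·200/350=1.714286
k=0 src: V=1.7143
k=1 load: inc=1.714286, refl=1.714286·0.428571=0.7347; V=0.000000+1.714286+0.734694=2.4490
k=2 src: inc=0.734694, refl=0.734694·-0.142857=-0.1050; V=1.714286+0.734694+-0.104956=2.3440
k=3 load: inc=-0.104956, refl=-0.104956·0.428571=-0.0450; V=2.448980+-0.104956+-0.044981=2.2990
k=4 src: inc=-0.044981, refl=-0.044981·-0.142857=0.0064; V=2.344023+-0.044981+0.006426=2.3055
k=5 load: inc=0.006426, refl=0.006426·0.428571=0.0028; V=2.299042+0.006426+0.002754=2.3082
k=6 src: inc=0.002754, refl=0.002754·-0.142857=-0.0004; V=2.305468+0.002754+-0.000393=2.3078

0 0 source 1.7143
1 3 load 2.4490
2 6 source 2.3440
3 9 load 2.2990
4 12 source 2.3055
5 15 load 2.3082
6 18 source 2.3078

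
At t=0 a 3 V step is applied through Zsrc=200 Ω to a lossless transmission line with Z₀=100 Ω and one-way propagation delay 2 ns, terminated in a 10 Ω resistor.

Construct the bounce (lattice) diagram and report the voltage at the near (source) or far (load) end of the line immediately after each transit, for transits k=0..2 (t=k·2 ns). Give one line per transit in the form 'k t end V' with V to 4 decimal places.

Γ_L=-0.818182, Γ_S=0.333333; launch V₁=3·100/300=1.000000
k=0 src: V=1.0000
k=1 load: inc=1.000000, refl=1.000000·-0.818182=-0.8182; V=0.000000+1.000000+-0.818182=0.1818
k=2 src: inc=-0.818182, refl=-0.818182·0.333333=-0.2727; V=1.000000+-0.818182+-0.272727=-0.0909

0 0 source 1.0000
1 2 load 0.1818
2 4 source -0.0909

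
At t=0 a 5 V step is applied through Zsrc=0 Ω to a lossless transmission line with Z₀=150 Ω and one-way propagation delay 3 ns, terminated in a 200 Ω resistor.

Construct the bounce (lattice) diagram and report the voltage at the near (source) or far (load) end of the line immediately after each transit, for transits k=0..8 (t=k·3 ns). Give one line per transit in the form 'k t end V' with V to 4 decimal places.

Γ_L=0.142857, Γ_S=-1.000000; launch V₁=5·150/150=5.000000
k=0 src: V=5.0000
k=1 load: inc=5.000000, refl=5.000000·0.142857=0.7143; V=0.000000+5.000000+0.714286=5.7143
k=2 src: inc=0.714286, refl=0.714286·-1.000000=-0.7143; V=5.000000+0.714286+-0.714286=5.0000
k=3 load: inc=-0.714286, refl=-0.714286·0.142857=-0.1020; V=5.714286+-0.714286+-0.102041=4.8980
k=4 src: inc=-0.102041, refl=-0.102041·-1.000000=0.1020; V=5.000000+-0.102041+0.102041=5.0000
k=5 load: inc=0.102041, refl=0.102041·0.142857=0.0146; V=4.897959+0.102041+0.014577=5.0146
k=6 src: inc=0.014577, refl=0.014577·-1.000000=-0.0146; V=5.000000+0.014577+-0.014577=5.0000
k=7 load: inc=-0.014577, refl=-0.014577·0.142857=-0.0021; V=5.014577+-0.014577+-0.002082=4.9979
k=8 src: inc=-0.002082, refl=-0.002082·-1.000000=0.0021; V=5.000000+-0.002082+0.002082=5.0000

0 0 source 5.0000
1 3 load 5.7143
2 6 source 5.0000
3 9 load 4.8980
4 12 source 5.0000
5 15 load 5.0146
6 18 source 5.0000
7 21 load 4.9979
8 24 source 5.0000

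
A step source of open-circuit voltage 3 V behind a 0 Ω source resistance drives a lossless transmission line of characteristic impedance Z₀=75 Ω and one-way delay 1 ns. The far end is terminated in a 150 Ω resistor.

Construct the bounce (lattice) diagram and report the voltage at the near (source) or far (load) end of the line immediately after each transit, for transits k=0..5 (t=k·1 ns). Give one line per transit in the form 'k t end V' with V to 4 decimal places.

Γ_L=0.333333, Γ_S=-1.000000; launch V₁=3·75/75=3.000000
k=0 src: V=3.0000
k=1 load: inc=3.000000, refl=3.000000·0.333333=1.0000; V=0.000000+3.000000+1.000000=4.0000
k=2 src: inc=1.000000, refl=1.000000·-1.000000=-1.0000; V=3.000000+1.000000+-1.000000=3.0000
k=3 load: inc=-1.000000, refl=-1.000000·0.333333=-0.3333; V=4.000000+-1.000000+-0.333333=2.6667
k=4 src: inc=-0.333333, refl=-0.333333·-1.000000=0.3333; V=3.000000+-0.333333+0.333333=3.0000
k=5 load: inc=0.333333, refl=0.333333·0.333333=0.1111; V=2.666667+0.333333+0.111111=3.1111

0 0 source 3.0000
1 1 load 4.0000
2 2 source 3.0000
3 3 load 2.6667
4 4 source 3.0000
5 5 load 3.1111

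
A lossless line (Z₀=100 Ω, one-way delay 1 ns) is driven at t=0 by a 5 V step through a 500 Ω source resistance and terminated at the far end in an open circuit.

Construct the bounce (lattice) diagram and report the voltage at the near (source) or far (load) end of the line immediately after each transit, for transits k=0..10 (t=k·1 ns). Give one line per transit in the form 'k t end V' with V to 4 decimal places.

Γ_L=1.000000, Γ_S=0.666667; launch V₁=5·100/600=0.833333
k=0 src: V=0.8333
k=1 load: inc=0.833333, refl=0.833333·1.000000=0.8333; V=0.000000+0.833333+0.833333=1.6667
k=2 src: inc=0.833333, refl=0.833333·0.666667=0.5556; V=0.833333+0.833333+0.555556=2.2222
k=3 load: inc=0.555556, refl=0.555556·1.000000=0.5556; V=1.666667+0.555556+0.555556=2.7778
k=4 src: inc=0.555556, refl=0.555556·0.666667=0.3704; V=2.222222+0.555556+0.370370=3.1481
k=5 load: inc=0.370370, refl=0.370370·1.000000=0.3704; V=2.777778+0.370370+0.370370=3.5185
k=6 src: inc=0.370370, refl=0.370370·0.666667=0.2469; V=3.148148+0.370370+0.246914=3.7654
k=7 load: inc=0.246914, refl=0.246914·1.000000=0.2469; V=3.518519+0.246914+0.246914=4.0123
k=8 src: inc=0.246914, refl=0.246914·0.666667=0.1646; V=3.765432+0.246914+0.164609=4.1770
k=9 load: inc=0.164609, refl=0.164609·1.000000=0.1646; V=4.012346+0.164609+0.164609=4.3416
k=10 src: inc=0.164609, refl=0.164609·0.666667=0.1097; V=4.176955+0.164609+0.109739=4.4513

0 0 source 0.8333
1 1 load 1.6667
2 2 source 2.2222
3 3 load 2.7778
4 4 source 3.1481
5 5 load 3.5185
6 6 source 3.7654
7 7 load 4.0123
8 8 source 4.1770
9 9 load 4.3416
10 10 source 4.4513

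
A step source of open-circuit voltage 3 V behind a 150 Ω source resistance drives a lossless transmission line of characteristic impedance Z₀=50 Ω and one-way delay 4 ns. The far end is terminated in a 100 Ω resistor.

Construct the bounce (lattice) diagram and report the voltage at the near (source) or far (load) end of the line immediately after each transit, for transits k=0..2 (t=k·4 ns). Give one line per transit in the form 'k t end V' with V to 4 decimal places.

Γ_L=0.333333, Γ_S=0.500000; launch V₁=3·50/200=0.750000
k=0 src: V=0.7500
k=1 load: inc=0.750000, refl=0.750000·0.333333=0.2500; V=0.000000+0.750000+0.250000=1.0000
k=2 src: inc=0.250000, refl=0.250000·0.500000=0.1250; V=0.750000+0.250000+0.125000=1.1250

0 0 source 0.7500
1 4 load 1.0000
2 8 source 1.1250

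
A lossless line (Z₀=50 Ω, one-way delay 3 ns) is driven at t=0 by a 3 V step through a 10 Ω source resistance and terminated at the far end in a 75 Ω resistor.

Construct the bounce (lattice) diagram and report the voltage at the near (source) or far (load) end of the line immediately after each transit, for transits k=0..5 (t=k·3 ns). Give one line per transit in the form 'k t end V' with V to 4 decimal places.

Γ_L=0.200000, Γ_S=-0.666667; launch V₁=3·50/60=2.500000
k=0 src: V=2.5000
k=1 load: inc=2.500000, refl=2.500000·0.200000=0.5000; V=0.000000+2.500000+0.500000=3.0000
k=2 src: inc=0.500000, refl=0.500000·-0.666667=-0.3333; V=2.500000+0.500000+-0.333333=2.6667
k=3 load: inc=-0.333333, refl=-0.333333·0.200000=-0.0667; V=3.000000+-0.333333+-0.066667=2.6000
k=4 src: inc=-0.066667, refl=-0.066667·-0.666667=0.0444; V=2.666667+-0.066667+0.044444=2.6444
k=5 load: inc=0.044444, refl=0.044444·0.200000=0.0089; V=2.600000+0.044444+0.008889=2.6533

0 0 source 2.5000
1 3 load 3.0000
2 6 source 2.6667
3 9 load 2.6000
4 12 source 2.6444
5 15 load 2.6533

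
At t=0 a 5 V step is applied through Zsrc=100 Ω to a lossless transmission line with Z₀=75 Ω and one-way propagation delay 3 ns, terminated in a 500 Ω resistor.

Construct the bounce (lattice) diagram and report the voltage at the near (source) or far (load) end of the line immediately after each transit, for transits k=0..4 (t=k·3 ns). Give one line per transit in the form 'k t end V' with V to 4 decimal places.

Γ_L=0.739130, Γ_S=0.142857; launch V₁=5·75/175=2.142857
k=0 src: V=2.1429
k=1 load: inc=2.142857, refl=2.142857·0.739130=1.5839; V=0.000000+2.142857+1.583851=3.7267
k=2 src: inc=1.583851, refl=1.583851·0.142857=0.2263; V=2.142857+1.583851+0.226264=3.9530
k=3 load: inc=0.226264, refl=0.226264·0.739130=0.1672; V=3.726708+0.226264+0.167239=4.1202
k=4 src: inc=0.167239, refl=0.167239·0.142857=0.0239; V=3.952972+0.167239+0.023891=4.1441

0 0 source 2.1429
1 3 load 3.7267
2 6 source 3.9530
3 9 load 4.1202
4 12 source 4.1441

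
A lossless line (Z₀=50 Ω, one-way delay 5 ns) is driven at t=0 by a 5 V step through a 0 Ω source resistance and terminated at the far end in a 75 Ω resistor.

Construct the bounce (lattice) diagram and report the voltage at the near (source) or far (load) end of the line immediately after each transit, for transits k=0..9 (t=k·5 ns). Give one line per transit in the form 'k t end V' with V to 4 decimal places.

Γ_L=0.200000, Γ_S=-1.000000; launch V₁=5·50/50=5.000000
k=0 src: V=5.0000
k=1 load: inc=5.000000, refl=5.000000·0.200000=1.0000; V=0.000000+5.000000+1.000000=6.0000
k=2 src: inc=1.000000, refl=1.000000·-1.000000=-1.0000; V=5.000000+1.000000+-1.000000=5.0000
k=3 load: inc=-1.000000, refl=-1.000000·0.200000=-0.2000; V=6.000000+-1.000000+-0.200000=4.8000
k=4 src: inc=-0.200000, refl=-0.200000·-1.000000=0.2000; V=5.000000+-0.200000+0.200000=5.0000
k=5 load: inc=0.200000, refl=0.200000·0.200000=0.0400; V=4.800000+0.200000+0.040000=5.0400
k=6 src: inc=0.040000, refl=0.040000·-1.000000=-0.0400; V=5.000000+0.040000+-0.040000=5.0000
k=7 load: inc=-0.040000, refl=-0.040000·0.200000=-0.0080; V=5.040000+-0.040000+-0.008000=4.9920
k=8 src: inc=-0.008000, refl=-0.008000·-1.000000=0.0080; V=5.000000+-0.008000+0.008000=5.0000
k=9 load: inc=0.008000, refl=0.008000·0.200000=0.0016; V=4.992000+0.008000+0.001600=5.0016

0 0 source 5.0000
1 5 load 6.0000
2 10 source 5.0000
3 15 load 4.8000
4 20 source 5.0000
5 25 load 5.0400
6 30 source 5.0000
7 35 load 4.9920
8 40 source 5.0000
9 45 load 5.0016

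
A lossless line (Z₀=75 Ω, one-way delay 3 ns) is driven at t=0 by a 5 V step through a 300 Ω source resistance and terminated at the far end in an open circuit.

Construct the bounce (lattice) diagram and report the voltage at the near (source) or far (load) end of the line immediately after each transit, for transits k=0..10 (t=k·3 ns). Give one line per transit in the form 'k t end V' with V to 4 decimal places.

Γ_L=1.000000, Γ_S=0.600000; launch V₁=5·75/375=1.000000
k=0 src: V=1.0000
k=1 load: inc=1.000000, refl=1.000000·1.000000=1.0000; V=0.000000+1.000000+1.000000=2.0000
k=2 src: inc=1.000000, refl=1.000000·0.600000=0.6000; V=1.000000+1.000000+0.600000=2.6000
k=3 load: inc=0.600000, refl=0.600000·1.000000=0.6000; V=2.000000+0.600000+0.600000=3.2000
k=4 src: inc=0.600000, refl=0.600000·0.600000=0.3600; V=2.600000+0.600000+0.360000=3.5600
k=5 load: inc=0.360000, refl=0.360000·1.000000=0.3600; V=3.200000+0.360000+0.360000=3.9200
k=6 src: inc=0.360000, refl=0.360000·0.600000=0.2160; V=3.560000+0.360000+0.216000=4.1360
k=7 load: inc=0.216000, refl=0.216000·1.000000=0.2160; V=3.920000+0.216000+0.216000=4.3520
k=8 src: inc=0.216000, refl=0.216000·0.600000=0.1296; V=4.136000+0.216000+0.129600=4.4816
k=9 load: inc=0.129600, refl=0.129600·1.000000=0.1296; V=4.352000+0.129600+0.129600=4.6112
k=10 src: inc=0.129600, refl=0.129600·0.600000=0.0778; V=4.481600+0.129600+0.077760=4.6890

0 0 source 1.0000
1 3 load 2.0000
2 6 source 2.6000
3 9 load 3.2000
4 12 source 3.5600
5 15 load 3.9200
6 18 source 4.1360
7 21 load 4.3520
8 24 source 4.4816
9 27 load 4.6112
10 30 source 4.6890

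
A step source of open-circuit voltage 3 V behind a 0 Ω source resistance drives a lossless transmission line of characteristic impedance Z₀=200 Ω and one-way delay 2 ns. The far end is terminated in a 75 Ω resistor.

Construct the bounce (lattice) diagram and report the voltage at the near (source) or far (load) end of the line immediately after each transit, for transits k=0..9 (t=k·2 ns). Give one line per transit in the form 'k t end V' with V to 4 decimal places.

Γ_L=-0.454545, Γ_S=-1.000000; launch V₁=3·200/200=3.000000
k=0 src: V=3.0000
k=1 load: inc=3.000000, refl=3.000000·-0.454545=-1.3636; V=0.000000+3.000000+-1.363636=1.6364
k=2 src: inc=-1.363636, refl=-1.363636·-1.000000=1.3636; V=3.000000+-1.363636+1.363636=3.0000
k=3 load: inc=1.363636, refl=1.363636·-0.454545=-0.6198; V=1.636364+1.363636+-0.619835=2.3802
k=4 src: inc=-0.619835, refl=-0.619835·-1.000000=0.6198; V=3.000000+-0.619835+0.619835=3.0000
k=5 load: inc=0.619835, refl=0.619835·-0.454545=-0.2817; V=2.380165+0.619835+-0.281743=2.7183
k=6 src: inc=-0.281743, refl=-0.281743·-1.000000=0.2817; V=3.000000+-0.281743+0.281743=3.0000
k=7 load: inc=0.281743, refl=0.281743·-0.454545=-0.1281; V=2.718257+0.281743+-0.128065=2.8719
k=8 src: inc=-0.128065, refl=-0.128065·-1.000000=0.1281; V=3.000000+-0.128065+0.128065=3.0000
k=9 load: inc=0.128065, refl=0.128065·-0.454545=-0.0582; V=2.871935+0.128065+-0.058211=2.9418

0 0 source 3.0000
1 2 load 1.6364
2 4 source 3.0000
3 6 load 2.3802
4 8 source 3.0000
5 10 load 2.7183
6 12 source 3.0000
7 14 load 2.8719
8 16 source 3.0000
9 18 load 2.9418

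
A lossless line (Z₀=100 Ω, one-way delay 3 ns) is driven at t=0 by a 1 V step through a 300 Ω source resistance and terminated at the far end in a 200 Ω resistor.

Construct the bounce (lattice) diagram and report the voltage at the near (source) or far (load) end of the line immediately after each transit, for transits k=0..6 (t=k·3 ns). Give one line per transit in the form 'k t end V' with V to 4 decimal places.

Γ_L=0.333333, Γ_S=0.500000; launch V₁=1·100/400=0.250000
k=0 src: V=0.2500
k=1 load: inc=0.250000, refl=0.250000·0.333333=0.0833; V=0.000000+0.250000+0.083333=0.3333
k=2 src: inc=0.083333, refl=0.083333·0.500000=0.0417; V=0.250000+0.083333+0.041667=0.3750
k=3 load: inc=0.041667, refl=0.041667·0.333333=0.0139; V=0.333333+0.041667+0.013889=0.3889
k=4 src: inc=0.013889, refl=0.013889·0.500000=0.0069; V=0.375000+0.013889+0.006944=0.3958
k=5 load: inc=0.006944, refl=0.006944·0.333333=0.0023; V=0.388889+0.006944+0.002315=0.3981
k=6 src: inc=0.002315, refl=0.002315·0.500000=0.0012; V=0.395833+0.002315+0.001157=0.3993

0 0 source 0.2500
1 3 load 0.3333
2 6 source 0.3750
3 9 load 0.3889
4 12 source 0.3958
5 15 load 0.3981
6 18 source 0.3993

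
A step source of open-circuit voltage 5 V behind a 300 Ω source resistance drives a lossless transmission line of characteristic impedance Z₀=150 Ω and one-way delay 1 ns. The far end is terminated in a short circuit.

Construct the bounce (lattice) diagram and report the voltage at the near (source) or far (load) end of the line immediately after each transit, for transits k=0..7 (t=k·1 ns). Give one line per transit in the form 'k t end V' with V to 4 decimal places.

Γ_L=-1.000000, Γ_S=0.333333; launch V₁=5·150/450=1.666667
k=0 src: V=1.6667
k=1 load: inc=1.666667, refl=1.666667·-1.000000=-1.6667; V=0.000000+1.666667+-1.666667=0.0000
k=2 src: inc=-1.666667, refl=-1.666667·0.333333=-0.5556; V=1.666667+-1.666667+-0.555556=-0.5556
k=3 load: inc=-0.555556, refl=-0.555556·-1.000000=0.5556; V=0.000000+-0.555556+0.555556=0.0000
k=4 src: inc=0.555556, refl=0.555556·0.333333=0.1852; V=-0.555556+0.555556+0.185185=0.1852
k=5 load: inc=0.185185, refl=0.185185·-1.000000=-0.1852; V=0.000000+0.185185+-0.185185=0.0000
k=6 src: inc=-0.185185, refl=-0.185185·0.333333=-0.0617; V=0.185185+-0.185185+-0.061728=-0.0617
k=7 load: inc=-0.061728, refl=-0.061728·-1.000000=0.0617; V=0.000000+-0.061728+0.061728=0.0000

0 0 source 1.6667
1 1 load 0.0000
2 2 source -0.5556
3 3 load 0.0000
4 4 source 0.1852
5 5 load 0.0000
6 6 source -0.0617
7 7 load 0.0000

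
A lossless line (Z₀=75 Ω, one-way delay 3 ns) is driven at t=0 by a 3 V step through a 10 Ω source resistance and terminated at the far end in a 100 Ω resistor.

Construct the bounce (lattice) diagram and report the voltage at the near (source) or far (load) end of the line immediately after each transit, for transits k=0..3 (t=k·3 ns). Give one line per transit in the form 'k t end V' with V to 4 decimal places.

0 0 source 2.6471
1 3 load 3.0252
2 6 source 2.7360
3 9 load 2.6947

Γ_L=0.142857, Γ_S=-0.764706; launch V₁=3·75/85=2.647059
k=0 src: V=2.6471
k=1 load: inc=2.647059, refl=2.647059·0.142857=0.3782; V=0.000000+2.647059+0.378151=3.0252
k=2 src: inc=0.378151, refl=0.378151·-0.764706=-0.2892; V=2.647059+0.378151+-0.289174=2.7360
k=3 load: inc=-0.289174, refl=-0.289174·0.142857=-0.0413; V=3.025210+-0.289174+-0.041311=2.6947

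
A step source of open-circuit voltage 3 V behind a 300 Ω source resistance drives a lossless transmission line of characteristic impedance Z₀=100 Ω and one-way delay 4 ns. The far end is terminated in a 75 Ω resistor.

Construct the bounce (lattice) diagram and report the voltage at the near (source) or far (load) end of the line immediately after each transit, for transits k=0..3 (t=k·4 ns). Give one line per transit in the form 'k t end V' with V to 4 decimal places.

Γ_L=-0.142857, Γ_S=0.500000; launch V₁=3·100/400=0.750000
k=0 src: V=0.7500
k=1 load: inc=0.750000, refl=0.750000·-0.142857=-0.1071; V=0.000000+0.750000+-0.107143=0.6429
k=2 src: inc=-0.107143, refl=-0.107143·0.500000=-0.0536; V=0.750000+-0.107143+-0.053571=0.5893
k=3 load: inc=-0.053571, refl=-0.053571·-0.142857=0.0077; V=0.642857+-0.053571+0.007653=0.5969

0 0 source 0.7500
1 4 load 0.6429
2 8 source 0.5893
3 12 load 0.5969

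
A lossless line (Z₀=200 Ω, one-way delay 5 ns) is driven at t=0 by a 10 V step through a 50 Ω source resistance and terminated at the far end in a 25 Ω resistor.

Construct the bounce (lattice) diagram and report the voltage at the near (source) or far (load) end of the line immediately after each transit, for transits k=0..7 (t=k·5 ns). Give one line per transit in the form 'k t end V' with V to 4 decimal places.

Γ_L=-0.777778, Γ_S=-0.600000; launch V₁=10·200/250=8.000000
k=0 src: V=8.0000
k=1 load: inc=8.000000, refl=8.000000·-0.777778=-6.2222; V=0.000000+8.000000+-6.222222=1.7778
k=2 src: inc=-6.222222, refl=-6.222222·-0.600000=3.7333; V=8.000000+-6.222222+3.733333=5.5111
k=3 load: inc=3.733333, refl=3.733333·-0.777778=-2.9037; V=1.777778+3.733333+-2.903704=2.6074
k=4 src: inc=-2.903704, refl=-2.903704·-0.600000=1.7422; V=5.511111+-2.903704+1.742222=4.3496
k=5 load: inc=1.742222, refl=1.742222·-0.777778=-1.3551; V=2.607407+1.742222+-1.355062=2.9946
k=6 src: inc=-1.355062, refl=-1.355062·-0.600000=0.8130; V=4.349630+-1.355062+0.813037=3.8076
k=7 load: inc=0.813037, refl=0.813037·-0.777778=-0.6324; V=2.994568+0.813037+-0.632362=3.1752

0 0 source 8.0000
1 5 load 1.7778
2 10 source 5.5111
3 15 load 2.6074
4 20 source 4.3496
5 25 load 2.9946
6 30 source 3.8076
7 35 load 3.1752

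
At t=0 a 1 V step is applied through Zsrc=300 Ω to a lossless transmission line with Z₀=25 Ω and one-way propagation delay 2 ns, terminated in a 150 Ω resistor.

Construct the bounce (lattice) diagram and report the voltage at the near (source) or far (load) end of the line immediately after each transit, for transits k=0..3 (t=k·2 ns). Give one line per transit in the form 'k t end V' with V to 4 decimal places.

0 0 source 0.0769
1 2 load 0.1319
2 4 source 0.1784
3 6 load 0.2116

Γ_L=0.714286, Γ_S=0.846154; launch V₁=1·25/325=0.076923
k=0 src: V=0.0769
k=1 load: inc=0.076923, refl=0.076923·0.714286=0.0549; V=0.000000+0.076923+0.054945=0.1319
k=2 src: inc=0.054945, refl=0.054945·0.846154=0.0465; V=0.076923+0.054945+0.046492=0.1784
k=3 load: inc=0.046492, refl=0.046492·0.714286=0.0332; V=0.131868+0.046492+0.033209=0.2116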